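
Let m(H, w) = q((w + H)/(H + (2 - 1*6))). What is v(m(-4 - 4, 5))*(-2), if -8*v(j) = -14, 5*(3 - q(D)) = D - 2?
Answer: -7/2 ≈ -3.5000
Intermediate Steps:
q(D) = 17/5 - D/5 (q(D) = 3 - (D - 2)/5 = 3 - (-2 + D)/5 = 3 + (2/5 - D/5) = 17/5 - D/5)
m(H, w) = 17/5 - (H + w)/(5*(-4 + H)) (m(H, w) = 17/5 - (w + H)/(5*(H + (2 - 1*6))) = 17/5 - (H + w)/(5*(H + (2 - 6))) = 17/5 - (H + w)/(5*(H - 4)) = 17/5 - (H + w)/(5*(-4 + H)))
v(j) = 7/4 (v(j) = -1/8*(-14) = 7/4)
v(m(-4 - 4, 5))*(-2) = (7/4)*(-2) = -7/2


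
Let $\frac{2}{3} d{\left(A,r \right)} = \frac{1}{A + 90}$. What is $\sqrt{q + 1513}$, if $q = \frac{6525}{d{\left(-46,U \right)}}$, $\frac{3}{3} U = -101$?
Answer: $7 \sqrt{3937} \approx 439.22$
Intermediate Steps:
$U = -101$
$d{\left(A,r \right)} = \frac{3}{2 \left(90 + A\right)}$ ($d{\left(A,r \right)} = \frac{3}{2 \left(A + 90\right)} = \frac{3}{2 \left(90 + A\right)}$)
$q = 191400$ ($q = \frac{6525}{\frac{3}{2} \frac{1}{90 - 46}} = \frac{6525}{\frac{3}{2} \cdot \frac{1}{44}} = \frac{6525}{\frac{3}{88}} = 6525 \cdot \frac{88}{3} = 191400$)
$\sqrt{q + 1513} = \sqrt{191400 + 1513} = \sqrt{192913} = 7 \sqrt{3937}$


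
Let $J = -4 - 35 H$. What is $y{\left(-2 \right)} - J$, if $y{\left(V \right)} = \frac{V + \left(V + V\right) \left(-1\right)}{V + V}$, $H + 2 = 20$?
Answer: $\frac{1267}{2} \approx 633.5$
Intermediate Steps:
$H = 18$ ($H = -2 + 20 = 18$)
$y{\left(V \right)} = - \frac{1}{2}$ ($y{\left(V \right)} = \frac{V + 2 V \left(-1\right)}{2 V} = \left(V - 2 V\right) \frac{1}{2 V} = - V \frac{1}{2 V} = - \frac{1}{2}$)
$J = -634$ ($J = -4 - 630 = -634$)
$y{\left(-2 \right)} - J = - \frac{1}{2} - -634 = - \frac{1}{2} + 634 = \frac{1267}{2}$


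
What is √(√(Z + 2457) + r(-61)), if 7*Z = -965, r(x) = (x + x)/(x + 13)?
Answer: √(17934 + 1008*√113638)/84 ≈ 7.1203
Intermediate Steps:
r(x) = 2*x/(13 + x) (r(x) = (2*x)/(13 + x) = 2*x/(13 + x))
Z = -965/7 (Z = (⅐)*(-965) = -965/7 ≈ -137.86)
√(√(Z + 2457) + r(-61)) = √(√(-965/7 + 2457) + 2*(-61)/(13 - 61)) = √(√(16234/7) + 2*(-61)/(-48)) = √(√113638/7 + 2*(-61)*(-1/48)) = √(√113638/7 + 61/24) = √(61/24 + √113638/7)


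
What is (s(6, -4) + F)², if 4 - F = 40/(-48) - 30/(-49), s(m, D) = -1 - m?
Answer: 667489/86436 ≈ 7.7224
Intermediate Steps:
F = 1241/294 (F = 4 - (40/(-48) - 30/(-49)) = 4 - (40*(-1/48) - 30*(-1/49)) = 4 - (-⅚ + 30/49) = 4 - 1*(-65/294) = 4 + 65/294 = 1241/294 ≈ 4.2211)
(s(6, -4) + F)² = ((-1 - 1*6) + 1241/294)² = ((-1 - 6) + 1241/294)² = (-7 + 1241/294)² = (-817/294)² = 667489/86436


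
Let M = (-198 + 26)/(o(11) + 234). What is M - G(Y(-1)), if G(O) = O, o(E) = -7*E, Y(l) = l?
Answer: -15/157 ≈ -0.095541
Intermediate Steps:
M = -172/157 (M = (-198 + 26)/(-7*11 + 234) = -172/(-77 + 234) = -172/157 ≈ -1.0955)
M - G(Y(-1)) = -172/157 - 1*(-1) = -172/157 + 1 = -15/157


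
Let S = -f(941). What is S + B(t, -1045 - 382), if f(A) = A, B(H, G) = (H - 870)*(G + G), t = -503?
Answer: 3917601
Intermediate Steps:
B(H, G) = 2*G*(-870 + H) (B(H, G) = (-870 + H)*(2*G) = 2*G*(-870 + H))
S = -941 (S = -1*941 = -941)
S + B(t, -1045 - 382) = -941 + 2*(-1045 - 382)*(-870 - 503) = -941 + 2*(-1427)*(-1373) = -941 + 3918542 = 3917601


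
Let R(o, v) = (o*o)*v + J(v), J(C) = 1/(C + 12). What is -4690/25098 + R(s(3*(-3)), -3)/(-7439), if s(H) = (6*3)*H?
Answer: 2911686056/280056033 ≈ 10.397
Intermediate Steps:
J(C) = 1/(12 + C)
s(H) = 18*H
R(o, v) = 1/(12 + v) + v*o**2 (R(o, v) = (o*o)*v + 1/(12 + v) = o**2*v + 1/(12 + v) = v*o**2 + 1/(12 + v) = 1/(12 + v) + v*o**2)
-4690/25098 + R(s(3*(-3)), -3)/(-7439) = -4690/25098 + ((1 - 3*(18*(3*(-3)))**2*(12 - 3))/(12 - 3))/(-7439) = -4690*1/25098 + ((1 - 3*(18*(-9))**2*9)/9)*(-1/7439) = -2345/12549 + ((1 - 3*(-162)**2*9)/9)*(-1/7439) = -2345/12549 + ((1 - 3*26244*9)/9)*(-1/7439) = -2345/12549 + ((1 - 708588)/9)*(-1/7439) = -2345/12549 + ((1/9)*(-708587))*(-1/7439) = -2345/12549 - 708587/9*(-1/7439) = -2345/12549 + 708587/66951 = 2911686056/280056033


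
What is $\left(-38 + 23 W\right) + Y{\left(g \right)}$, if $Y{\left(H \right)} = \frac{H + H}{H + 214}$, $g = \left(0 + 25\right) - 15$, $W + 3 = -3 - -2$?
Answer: $- \frac{7275}{56} \approx -129.91$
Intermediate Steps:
$W = -4$ ($W = -3 - 1 = -4$)
$g = 10$ ($g = 25 - 15 = 10$)
$Y{\left(H \right)} = \frac{2 H}{214 + H}$
$\left(-38 + 23 W\right) + Y{\left(g \right)} = \left(-38 + 23 \left(-4\right)\right) + 2 \cdot 10 \frac{1}{214 + 10} = \left(-38 - 92\right) + 2 \cdot 10 \cdot \frac{1}{224} = -130 + 2 \cdot 10 \cdot \frac{1}{224} = -130 + \frac{5}{56} = - \frac{7275}{56}$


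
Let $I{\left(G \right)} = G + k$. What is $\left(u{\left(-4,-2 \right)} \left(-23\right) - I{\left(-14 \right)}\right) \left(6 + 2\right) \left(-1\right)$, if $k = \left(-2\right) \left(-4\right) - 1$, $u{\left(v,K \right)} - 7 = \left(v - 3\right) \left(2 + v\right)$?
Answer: $3808$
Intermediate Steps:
$u{\left(v,K \right)} = 7 + \left(-3 + v\right) \left(2 + v\right)$ ($u{\left(v,K \right)} = 7 + \left(v - 3\right) \left(2 + v\right) = 7 + \left(-3 + v\right) \left(2 + v\right)$)
$k = 7$ ($k = 8 - 1 = 7$)
$I{\left(G \right)} = 7 + G$ ($I{\left(G \right)} = G + 7 = 7 + G$)
$\left(u{\left(-4,-2 \right)} \left(-23\right) - I{\left(-14 \right)}\right) \left(6 + 2\right) \left(-1\right) = \left(\left(1 + \left(-4\right)^{2} - -4\right) \left(-23\right) - \left(7 - 14\right)\right) \left(6 + 2\right) \left(-1\right) = \left(\left(1 + 16 + 4\right) \left(-23\right) - -7\right) 8 \left(-1\right) = \left(21 \left(-23\right) + 7\right) \left(-8\right) = \left(-483 + 7\right) \left(-8\right) = \left(-476\right) \left(-8\right) = 3808$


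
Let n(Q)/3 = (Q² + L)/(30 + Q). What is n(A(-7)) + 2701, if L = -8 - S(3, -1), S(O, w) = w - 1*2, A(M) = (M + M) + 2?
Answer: 16345/6 ≈ 2724.2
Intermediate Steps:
A(M) = 2 + 2*M (A(M) = 2*M + 2 = 2 + 2*M)
S(O, w) = -2 + w (S(O, w) = w - 2 = -2 + w)
L = -5 (L = -8 - (-2 - 1) = -8 - 1*(-3) = -8 + 3 = -5)
n(Q) = 3*(-5 + Q²)/(30 + Q) (n(Q) = 3*((Q² - 5)/(30 + Q)) = 3*((-5 + Q²)/(30 + Q)) = 3*(-5 + Q²)/(30 + Q))
n(A(-7)) + 2701 = 3*(-5 + (2 + 2*(-7))²)/(30 + (2 + 2*(-7))) + 2701 = 3*(-5 + (2 - 14)²)/(30 + (2 - 14)) + 2701 = 3*(-5 + (-12)²)/(30 - 12) + 2701 = 3*(-5 + 144)/18 + 2701 = 3*(1/18)*139 + 2701 = 139/6 + 2701 = 16345/6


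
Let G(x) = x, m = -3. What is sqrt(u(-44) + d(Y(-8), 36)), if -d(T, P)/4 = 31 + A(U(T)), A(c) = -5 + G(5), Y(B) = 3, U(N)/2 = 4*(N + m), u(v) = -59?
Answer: I*sqrt(183) ≈ 13.528*I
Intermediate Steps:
U(N) = -24 + 8*N (U(N) = 2*(4*(N - 3)) = 2*(4*(-3 + N)) = 2*(-12 + 4*N) = -24 + 8*N)
A(c) = 0 (A(c) = -5 + 5 = 0)
d(T, P) = -124 (d(T, P) = -4*(31 + 0) = -4*31 = -124)
sqrt(u(-44) + d(Y(-8), 36)) = sqrt(-59 - 124) = sqrt(-183) = I*sqrt(183)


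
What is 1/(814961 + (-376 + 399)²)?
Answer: 1/815490 ≈ 1.2263e-6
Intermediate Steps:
1/(814961 + (-376 + 399)²) = 1/(814961 + 23²) = 1/(814961 + 529) = 1/815490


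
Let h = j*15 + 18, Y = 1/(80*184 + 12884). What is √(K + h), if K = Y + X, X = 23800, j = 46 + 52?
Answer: √4817242725653/13802 ≈ 159.02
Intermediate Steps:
j = 98
Y = 1/27604 (Y = 1/(14720 + 12884) = 1/27604 ≈ 3.6227e-5)
h = 1488 (h = 98*15 + 18 = 1470 + 18 = 1488)
K = 656975201/27604 (K = 1/27604 + 23800 = 656975201/27604 ≈ 23800.)
√(K + h) = √(656975201/27604 + 1488) = √(698049953/27604) = √4817242725653/13802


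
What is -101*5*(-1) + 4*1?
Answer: 509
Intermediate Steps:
-101*5*(-1) + 4*1 = -(-505) + 4 = -101*(-5) + 4 = 505 + 4 = 509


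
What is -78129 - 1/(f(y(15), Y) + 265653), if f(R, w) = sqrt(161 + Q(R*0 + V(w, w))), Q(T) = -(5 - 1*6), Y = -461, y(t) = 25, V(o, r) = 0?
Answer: -204210444189908/2613759861 + sqrt(2)/7841279583 ≈ -78129.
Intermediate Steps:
Q(T) = 1 (Q(T) = -(5 - 6) = -1*(-1) = 1)
f(R, w) = 9*sqrt(2) (f(R, w) = sqrt(161 + 1) = sqrt(162) = 9*sqrt(2))
-78129 - 1/(f(y(15), Y) + 265653) = -78129 - 1/(9*sqrt(2) + 265653) = -78129 - 1/(265653 + 9*sqrt(2))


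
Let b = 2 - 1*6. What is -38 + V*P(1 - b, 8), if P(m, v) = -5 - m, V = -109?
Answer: 1052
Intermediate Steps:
b = -4 (b = 2 - 6 = -4)
-38 + V*P(1 - b, 8) = -38 - 109*(-5 - (1 - 1*(-4))) = -38 - 109*(-5 - (1 + 4)) = -38 - 109*(-5 - 1*5) = -38 - 109*(-5 - 5) = -38 - 109*(-10) = -38 + 1090 = 1052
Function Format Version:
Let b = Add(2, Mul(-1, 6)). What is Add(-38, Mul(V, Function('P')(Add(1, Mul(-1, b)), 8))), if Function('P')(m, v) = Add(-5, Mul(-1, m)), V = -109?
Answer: 1052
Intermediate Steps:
b = -4 (b = Add(2, -6) = -4)
Add(-38, Mul(V, Function('P')(Add(1, Mul(-1, b)), 8))) = Add(-38, Mul(-109, Add(-5, Mul(-1, Add(1, Mul(-1, -4)))))) = Add(-38, Mul(-109, Add(-5, Mul(-1, Add(1, 4))))) = Add(-38, Mul(-109, Add(-5, Mul(-1, 5)))) = Add(-38, Mul(-109, Add(-5, -5))) = Add(-38, Mul(-109, -10)) = Add(-38, 1090) = 1052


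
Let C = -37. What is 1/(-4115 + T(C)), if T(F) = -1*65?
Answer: -1/4180 ≈ -0.00023923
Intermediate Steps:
T(F) = -65
1/(-4115 + T(C)) = 1/(-4115 - 65) = 1/(-4180) = -1/4180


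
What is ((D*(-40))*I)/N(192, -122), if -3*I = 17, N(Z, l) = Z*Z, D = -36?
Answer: -85/384 ≈ -0.22135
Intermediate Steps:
N(Z, l) = Z²
I = -17/3 (I = -⅓*17 = -17/3 ≈ -5.6667)
((D*(-40))*I)/N(192, -122) = (-36*(-40)*(-17/3))/(192²) = (1440*(-17/3))/36864 = -8160*1/36864 = -85/384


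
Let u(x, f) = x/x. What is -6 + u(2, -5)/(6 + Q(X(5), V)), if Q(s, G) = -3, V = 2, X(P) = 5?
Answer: -17/3 ≈ -5.6667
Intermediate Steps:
u(x, f) = 1
-6 + u(2, -5)/(6 + Q(X(5), V)) = -6 + 1/(6 - 3) = -6 + 1/3 = -6 + 1*(⅓) = -6 + ⅓ = -17/3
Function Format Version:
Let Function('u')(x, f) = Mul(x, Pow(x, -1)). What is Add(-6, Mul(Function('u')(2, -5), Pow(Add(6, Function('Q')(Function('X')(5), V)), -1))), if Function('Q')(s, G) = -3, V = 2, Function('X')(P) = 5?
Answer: Rational(-17, 3) ≈ -5.6667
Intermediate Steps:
Function('u')(x, f) = 1
Add(-6, Mul(Function('u')(2, -5), Pow(Add(6, Function('Q')(Function('X')(5), V)), -1))) = Add(-6, Mul(1, Pow(Add(6, -3), -1))) = Add(-6, Mul(1, Pow(3, -1))) = Add(-6, Mul(1, Rational(1, 3))) = Add(-6, Rational(1, 3)) = Rational(-17, 3)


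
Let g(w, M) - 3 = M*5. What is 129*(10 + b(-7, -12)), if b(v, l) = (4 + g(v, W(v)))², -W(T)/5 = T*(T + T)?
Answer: 769905411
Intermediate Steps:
W(T) = -10*T² (W(T) = -5*T*(T + T) = -5*T*2*T = -10*T²)
g(w, M) = 3 + 5*M (g(w, M) = 3 + M*5 = 3 + 5*M)
b(v, l) = (7 - 50*v²)² (b(v, l) = (4 + (3 + 5*(-10*v²)))² = (4 + (3 - 50*v²))² = (7 - 50*v²)²)
129*(10 + b(-7, -12)) = 129*(10 + (7 - 50*(-7)²)²) = 129*(10 + (7 - 50*49)²) = 129*(10 + (7 - 2450)²) = 129*(10 + (-2443)²) = 129*(10 + 5968249) = 129*5968259 = 769905411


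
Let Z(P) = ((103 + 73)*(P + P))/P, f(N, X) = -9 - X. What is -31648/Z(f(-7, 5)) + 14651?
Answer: 160172/11 ≈ 14561.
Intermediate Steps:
Z(P) = 352 (Z(P) = (176*(2*P))/P = (352*P)/P = 352)
-31648/Z(f(-7, 5)) + 14651 = -31648/352 + 14651 = -31648*1/352 + 14651 = -989/11 + 14651 = 160172/11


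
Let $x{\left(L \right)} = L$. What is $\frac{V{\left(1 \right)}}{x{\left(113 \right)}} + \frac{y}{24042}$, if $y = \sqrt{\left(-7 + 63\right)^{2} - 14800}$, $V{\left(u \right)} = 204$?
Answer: $\frac{204}{113} + \frac{18 i}{4007} \approx 1.8053 + 0.0044921 i$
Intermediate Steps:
$y = 108 i$ ($y = \sqrt{56^{2} - 14800} = \sqrt{3136 - 14800} = \sqrt{-11664} = 108 i \approx 108.0 i$)
$\frac{V{\left(1 \right)}}{x{\left(113 \right)}} + \frac{y}{24042} = \frac{204}{113} + \frac{108 i}{24042} = 204 \cdot \frac{1}{113} + 108 i \frac{1}{24042} = \frac{204}{113} + \frac{18 i}{4007}$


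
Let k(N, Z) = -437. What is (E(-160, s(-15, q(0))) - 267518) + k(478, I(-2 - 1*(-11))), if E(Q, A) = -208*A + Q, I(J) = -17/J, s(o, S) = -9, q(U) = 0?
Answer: -266243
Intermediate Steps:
E(Q, A) = Q - 208*A
(E(-160, s(-15, q(0))) - 267518) + k(478, I(-2 - 1*(-11))) = ((-160 - 208*(-9)) - 267518) - 437 = ((-160 + 1872) - 267518) - 437 = (1712 - 267518) - 437 = -265806 - 437 = -266243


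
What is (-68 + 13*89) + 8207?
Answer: 9296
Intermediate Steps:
(-68 + 13*89) + 8207 = (-68 + 1157) + 8207 = 1089 + 8207 = 9296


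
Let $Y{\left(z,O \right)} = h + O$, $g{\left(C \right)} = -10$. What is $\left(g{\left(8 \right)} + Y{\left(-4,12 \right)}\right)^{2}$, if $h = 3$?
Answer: $25$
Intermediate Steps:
$Y{\left(z,O \right)} = 3 + O$
$\left(g{\left(8 \right)} + Y{\left(-4,12 \right)}\right)^{2} = \left(-10 + \left(3 + 12\right)\right)^{2} = \left(-10 + 15\right)^{2} = 5^{2} = 25$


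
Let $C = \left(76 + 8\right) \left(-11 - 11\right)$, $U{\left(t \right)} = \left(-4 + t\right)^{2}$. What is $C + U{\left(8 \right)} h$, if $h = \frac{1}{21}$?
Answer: $- \frac{38792}{21} \approx -1847.2$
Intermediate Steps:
$h = \frac{1}{21} \approx 0.047619$
$C = -1848$ ($C = 84 \left(-22\right) = -1848$)
$C + U{\left(8 \right)} h = -1848 + \left(-4 + 8\right)^{2} \cdot \frac{1}{21} = -1848 + 4^{2} \cdot \frac{1}{21} = -1848 + 16 \cdot \frac{1}{21} = -1848 + \frac{16}{21} = - \frac{38792}{21}$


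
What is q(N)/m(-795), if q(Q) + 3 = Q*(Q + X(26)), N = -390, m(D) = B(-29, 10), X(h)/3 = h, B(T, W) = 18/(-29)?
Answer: -1176211/6 ≈ -1.9604e+5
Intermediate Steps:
B(T, W) = -18/29 (B(T, W) = 18*(-1/29) = -18/29)
X(h) = 3*h
m(D) = -18/29
q(Q) = -3 + Q*(78 + Q) (q(Q) = -3 + Q*(Q + 3*26) = -3 + Q*(Q + 78) = -3 + Q*(78 + Q))
q(N)/m(-795) = (-3 + (-390)**2 + 78*(-390))/(-18/29) = (-3 + 152100 - 30420)*(-29/18) = 121677*(-29/18) = -1176211/6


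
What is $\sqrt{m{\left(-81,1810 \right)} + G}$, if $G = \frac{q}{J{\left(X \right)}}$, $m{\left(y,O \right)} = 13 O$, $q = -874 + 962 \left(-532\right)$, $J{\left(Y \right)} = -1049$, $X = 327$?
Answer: $\frac{2 \sqrt{6607553443}}{1049} \approx 154.98$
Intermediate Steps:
$q = -512658$ ($q = -874 - 511784 = -512658$)
$G = \frac{512658}{1049}$ ($G = - \frac{512658}{-1049} = \left(-512658\right) \left(- \frac{1}{1049}\right) = \frac{512658}{1049} \approx 488.71$)
$\sqrt{m{\left(-81,1810 \right)} + G} = \sqrt{13 \cdot 1810 + \frac{512658}{1049}} = \sqrt{23530 + \frac{512658}{1049}} = \sqrt{\frac{25195628}{1049}} = \frac{2 \sqrt{6607553443}}{1049}$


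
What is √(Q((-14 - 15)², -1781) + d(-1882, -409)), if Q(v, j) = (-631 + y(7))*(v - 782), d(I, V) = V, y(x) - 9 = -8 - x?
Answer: 2*I*√9498 ≈ 194.92*I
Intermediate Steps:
y(x) = 1 - x (y(x) = 9 + (-8 - x) = 1 - x)
Q(v, j) = 498134 - 637*v (Q(v, j) = (-631 + (1 - 1*7))*(v - 782) = (-631 + (1 - 7))*(-782 + v) = (-631 - 6)*(-782 + v) = -637*(-782 + v) = 498134 - 637*v)
√(Q((-14 - 15)², -1781) + d(-1882, -409)) = √((498134 - 637*(-14 - 15)²) - 409) = √((498134 - 637*(-29)²) - 409) = √((498134 - 637*841) - 409) = √((498134 - 535717) - 409) = √(-37583 - 409) = √(-37992) = 2*I*√9498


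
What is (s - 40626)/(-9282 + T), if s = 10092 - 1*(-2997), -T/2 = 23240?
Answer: 27537/55762 ≈ 0.49383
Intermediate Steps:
T = -46480 (T = -2*23240 = -46480)
s = 13089 (s = 10092 + 2997 = 13089)
(s - 40626)/(-9282 + T) = (13089 - 40626)/(-9282 - 46480) = -27537/(-55762) = -27537*(-1/55762) = 27537/55762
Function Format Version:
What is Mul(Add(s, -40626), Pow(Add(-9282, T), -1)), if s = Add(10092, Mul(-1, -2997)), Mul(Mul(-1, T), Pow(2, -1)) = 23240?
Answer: Rational(27537, 55762) ≈ 0.49383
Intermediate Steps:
T = -46480 (T = Mul(-2, 23240) = -46480)
s = 13089 (s = Add(10092, 2997) = 13089)
Mul(Add(s, -40626), Pow(Add(-9282, T), -1)) = Mul(Add(13089, -40626), Pow(Add(-9282, -46480), -1)) = Mul(-27537, Pow(-55762, -1)) = Mul(-27537, Rational(-1, 55762)) = Rational(27537, 55762)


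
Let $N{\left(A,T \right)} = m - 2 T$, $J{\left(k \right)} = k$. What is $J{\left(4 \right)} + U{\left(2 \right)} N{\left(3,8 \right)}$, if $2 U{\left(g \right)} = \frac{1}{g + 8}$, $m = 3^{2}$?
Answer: $\frac{73}{20} \approx 3.65$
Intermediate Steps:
$m = 9$
$N{\left(A,T \right)} = 9 - 2 T$
$U{\left(g \right)} = \frac{1}{2 \left(8 + g\right)}$ ($U{\left(g \right)} = \frac{1}{2 \left(g + 8\right)} = \frac{1}{2 \left(8 + g\right)}$)
$J{\left(4 \right)} + U{\left(2 \right)} N{\left(3,8 \right)} = 4 + \frac{1}{2 \left(8 + 2\right)} \left(9 - 16\right) = 4 + \frac{1}{2 \cdot 10} \left(9 - 16\right) = 4 + \frac{1}{2} \cdot \frac{1}{10} \left(-7\right) = 4 + \frac{1}{20} \left(-7\right) = 4 - \frac{7}{20} = \frac{73}{20}$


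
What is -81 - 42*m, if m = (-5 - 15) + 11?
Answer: 297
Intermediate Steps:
m = -9 (m = -20 + 11 = -9)
-81 - 42*m = -81 - 42*(-9) = -81 + 378 = 297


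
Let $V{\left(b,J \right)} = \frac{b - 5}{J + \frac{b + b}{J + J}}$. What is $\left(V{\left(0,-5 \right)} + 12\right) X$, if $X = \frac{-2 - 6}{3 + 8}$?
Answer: $- \frac{104}{11} \approx -9.4545$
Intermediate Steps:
$X = - \frac{8}{11} \approx -0.72727$
$V{\left(b,J \right)} = \frac{-5 + b}{J + \frac{b}{J}}$ ($V{\left(b,J \right)} = \frac{-5 + b}{J + \frac{2 b}{2 J}} = \frac{-5 + b}{J + 2 b \frac{1}{2 J}} = \frac{-5 + b}{J + \frac{b}{J}}$)
$\left(V{\left(0,-5 \right)} + 12\right) X = \left(- \frac{5 \left(-5 + 0\right)}{0 + \left(-5\right)^{2}} + 12\right) \left(- \frac{8}{11}\right) = \left(\left(-5\right) \frac{1}{0 + 25} \left(-5\right) + 12\right) \left(- \frac{8}{11}\right) = \left(\left(-5\right) \frac{1}{25} \left(-5\right) + 12\right) \left(- \frac{8}{11}\right) = \left(1 + 12\right) \left(- \frac{8}{11}\right) = 13 \left(- \frac{8}{11}\right) = - \frac{104}{11}$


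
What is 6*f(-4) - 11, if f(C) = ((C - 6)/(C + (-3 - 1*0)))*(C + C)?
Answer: -557/7 ≈ -79.571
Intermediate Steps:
f(C) = 2*C*(-6 + C)/(-3 + C) (f(C) = ((-6 + C)/(C + (-3 + 0)))*(2*C) = ((-6 + C)/(C - 3))*(2*C) = ((-6 + C)/(-3 + C))*(2*C) = 2*C*(-6 + C)/(-3 + C))
6*f(-4) - 11 = 6*(2*(-4)*(-6 - 4)/(-3 - 4)) - 11 = 6*(2*(-4)*(-10)/(-7)) - 11 = 6*(2*(-4)*(-⅐)*(-10)) - 11 = 6*(-80/7) - 11 = -480/7 - 11 = -557/7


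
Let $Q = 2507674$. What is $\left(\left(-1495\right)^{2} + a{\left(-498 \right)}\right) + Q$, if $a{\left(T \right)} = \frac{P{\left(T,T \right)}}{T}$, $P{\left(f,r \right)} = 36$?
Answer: $\frac{393644011}{83} \approx 4.7427 \cdot 10^{6}$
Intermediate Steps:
$a{\left(T \right)} = \frac{36}{T}$
$\left(\left(-1495\right)^{2} + a{\left(-498 \right)}\right) + Q = \left(\left(-1495\right)^{2} + \frac{36}{-498}\right) + 2507674 = \left(2235025 + 36 \left(- \frac{1}{498}\right)\right) + 2507674 = \left(2235025 - \frac{6}{83}\right) + 2507674 = \frac{185507069}{83} + 2507674 = \frac{393644011}{83}$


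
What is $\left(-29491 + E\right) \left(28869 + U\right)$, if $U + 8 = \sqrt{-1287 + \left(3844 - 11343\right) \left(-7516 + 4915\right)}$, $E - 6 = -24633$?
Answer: $-1561899598 - 324708 \sqrt{541767} \approx -1.8009 \cdot 10^{9}$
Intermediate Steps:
$E = -24627$ ($E = 6 - 24633 = -24627$)
$U = -8 + 6 \sqrt{541767}$ ($U = -8 + \sqrt{-1287 + \left(3844 - 11343\right) \left(-7516 + 4915\right)} = -8 + \sqrt{-1287 - -19504899} = -8 + \sqrt{-1287 + 19504899} = -8 + \sqrt{19503612} = -8 + 6 \sqrt{541767} \approx 4408.3$)
$\left(-29491 + E\right) \left(28869 + U\right) = \left(-29491 - 24627\right) \left(28869 - \left(8 - 6 \sqrt{541767}\right)\right) = - 54118 \left(28861 + 6 \sqrt{541767}\right) = -1561899598 - 324708 \sqrt{541767}$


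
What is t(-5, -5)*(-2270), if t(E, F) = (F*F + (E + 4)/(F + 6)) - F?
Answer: -65830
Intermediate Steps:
t(E, F) = F**2 - F + (4 + E)/(6 + F) (t(E, F) = (F**2 + (4 + E)/(6 + F)) - F = F**2 - F + (4 + E)/(6 + F))
t(-5, -5)*(-2270) = ((4 - 5 + (-5)**3 - 6*(-5) + 5*(-5)**2)/(6 - 5))*(-2270) = ((4 - 5 - 125 + 30 + 5*25)/1)*(-2270) = (1*(4 - 5 - 125 + 30 + 125))*(-2270) = (1*29)*(-2270) = 29*(-2270) = -65830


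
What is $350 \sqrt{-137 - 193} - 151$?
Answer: $-151 + 350 i \sqrt{330} \approx -151.0 + 6358.1 i$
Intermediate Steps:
$350 \sqrt{-137 - 193} - 151 = 350 \sqrt{-330} - 151 = 350 i \sqrt{330} - 151 = -151 + 350 i \sqrt{330}$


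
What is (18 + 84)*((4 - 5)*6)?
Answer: -612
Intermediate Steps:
(18 + 84)*((4 - 5)*6) = 102*(-1*6) = 102*(-6) = -612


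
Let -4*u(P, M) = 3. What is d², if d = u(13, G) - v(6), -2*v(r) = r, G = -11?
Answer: 81/16 ≈ 5.0625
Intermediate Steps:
u(P, M) = -¾ (u(P, M) = -¼*3 = -¾)
v(r) = -r/2
d = 9/4 (d = -¾ - (-1)*6/2 = -¾ - 1*(-3) = -¾ + 3 = 9/4 ≈ 2.2500)
d² = (9/4)² = 81/16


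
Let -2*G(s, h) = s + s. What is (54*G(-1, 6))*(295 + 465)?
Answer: 41040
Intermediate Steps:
G(s, h) = -s (G(s, h) = -(s + s)/2 = -s)
(54*G(-1, 6))*(295 + 465) = (54*(-1*(-1)))*(295 + 465) = (54*1)*760 = 54*760 = 41040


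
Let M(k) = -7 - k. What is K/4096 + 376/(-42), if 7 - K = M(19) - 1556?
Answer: -736679/86016 ≈ -8.5644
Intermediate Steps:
K = 1589 (K = 7 - ((-7 - 1*19) - 1556) = 7 - ((-7 - 19) - 1556) = 7 - (-26 - 1556) = 7 - 1*(-1582) = 7 + 1582 = 1589)
K/4096 + 376/(-42) = 1589/4096 + 376/(-42) = 1589*(1/4096) + 376*(-1/42) = 1589/4096 - 188/21 = -736679/86016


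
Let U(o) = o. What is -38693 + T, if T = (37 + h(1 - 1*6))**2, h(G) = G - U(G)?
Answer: -37324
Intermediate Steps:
h(G) = 0 (h(G) = G - G = 0)
T = 1369 (T = (37 + 0)**2 = 37**2 = 1369)
-38693 + T = -38693 + 1369 = -37324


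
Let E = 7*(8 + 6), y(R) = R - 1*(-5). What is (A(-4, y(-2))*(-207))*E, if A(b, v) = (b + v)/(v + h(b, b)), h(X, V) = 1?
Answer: 10143/2 ≈ 5071.5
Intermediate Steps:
y(R) = 5 + R (y(R) = R + 5 = 5 + R)
E = 98 (E = 7*14 = 98)
A(b, v) = (b + v)/(1 + v) (A(b, v) = (b + v)/(v + 1) = (b + v)/(1 + v))
(A(-4, y(-2))*(-207))*E = (((-4 + (5 - 2))/(1 + (5 - 2)))*(-207))*98 = (((-4 + 3)/(1 + 3))*(-207))*98 = ((-1/4)*(-207))*98 = (((1/4)*(-1))*(-207))*98 = -1/4*(-207)*98 = (207/4)*98 = 10143/2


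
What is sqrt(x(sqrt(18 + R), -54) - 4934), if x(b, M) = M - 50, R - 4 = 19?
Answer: I*sqrt(5038) ≈ 70.979*I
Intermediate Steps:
R = 23 (R = 4 + 19 = 23)
x(b, M) = -50 + M
sqrt(x(sqrt(18 + R), -54) - 4934) = sqrt((-50 - 54) - 4934) = sqrt(-104 - 4934) = sqrt(-5038) = I*sqrt(5038)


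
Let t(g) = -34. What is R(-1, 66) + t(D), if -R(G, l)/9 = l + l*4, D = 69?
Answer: -3004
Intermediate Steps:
R(G, l) = -45*l (R(G, l) = -9*(l + l*4) = -9*(l + 4*l) = -45*l)
R(-1, 66) + t(D) = -45*66 - 34 = -2970 - 34 = -3004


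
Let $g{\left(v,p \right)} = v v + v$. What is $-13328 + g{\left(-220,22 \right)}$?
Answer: $34852$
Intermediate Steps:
$g{\left(v,p \right)} = v + v^{2}$ ($g{\left(v,p \right)} = v^{2} + v = v + v^{2}$)
$-13328 + g{\left(-220,22 \right)} = -13328 - 220 \left(1 - 220\right) = -13328 - -48180 = -13328 + 48180 = 34852$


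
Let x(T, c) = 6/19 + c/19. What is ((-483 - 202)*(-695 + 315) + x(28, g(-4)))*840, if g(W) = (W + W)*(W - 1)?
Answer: 4154426640/19 ≈ 2.1865e+8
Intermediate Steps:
g(W) = 2*W*(-1 + W) (g(W) = (2*W)*(-1 + W) = 2*W*(-1 + W))
x(T, c) = 6/19 + c/19 (x(T, c) = 6*(1/19) + c*(1/19) = 6/19 + c/19)
((-483 - 202)*(-695 + 315) + x(28, g(-4)))*840 = ((-483 - 202)*(-695 + 315) + (6/19 + (2*(-4)*(-1 - 4))/19))*840 = (-685*(-380) + (6/19 + (2*(-4)*(-5))/19))*840 = (260300 + (6/19 + (1/19)*40))*840 = (260300 + (6/19 + 40/19))*840 = (260300 + 46/19)*840 = (4945746/19)*840 = 4154426640/19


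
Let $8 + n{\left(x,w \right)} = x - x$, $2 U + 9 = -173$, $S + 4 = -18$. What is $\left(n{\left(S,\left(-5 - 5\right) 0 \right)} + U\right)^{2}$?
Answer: $9801$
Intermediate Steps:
$S = -22$ ($S = -4 - 18 = -22$)
$U = -91$ ($U = - \frac{9}{2} + \frac{1}{2} \left(-173\right) = - \frac{9}{2} - \frac{173}{2} = -91$)
$n{\left(x,w \right)} = -8$ ($n{\left(x,w \right)} = -8 + \left(x - x\right) = -8 + 0 = -8$)
$\left(n{\left(S,\left(-5 - 5\right) 0 \right)} + U\right)^{2} = \left(-8 - 91\right)^{2} = \left(-99\right)^{2} = 9801$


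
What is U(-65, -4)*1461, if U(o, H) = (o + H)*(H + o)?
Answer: 6955821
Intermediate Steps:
U(o, H) = (H + o)² (U(o, H) = (H + o)*(H + o) = (H + o)²)
U(-65, -4)*1461 = (-4 - 65)²*1461 = (-69)²*1461 = 4761*1461 = 6955821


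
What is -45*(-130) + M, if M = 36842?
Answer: 42692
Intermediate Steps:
-45*(-130) + M = -45*(-130) + 36842 = 5850 + 36842 = 42692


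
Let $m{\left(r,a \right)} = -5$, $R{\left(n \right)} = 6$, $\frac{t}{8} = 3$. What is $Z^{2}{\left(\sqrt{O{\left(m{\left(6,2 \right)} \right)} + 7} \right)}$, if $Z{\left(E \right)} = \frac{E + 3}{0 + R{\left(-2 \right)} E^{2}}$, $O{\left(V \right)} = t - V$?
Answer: $\frac{1}{576} \approx 0.0017361$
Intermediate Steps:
$t = 24$ ($t = 8 \cdot 3 = 24$)
$O{\left(V \right)} = 24 - V$
$Z{\left(E \right)} = \frac{3 + E}{6 E^{2}}$ ($Z{\left(E \right)} = \frac{E + 3}{0 + 6 E^{2}} = \frac{3 + E}{6 E^{2}}$)
$Z^{2}{\left(\sqrt{O{\left(m{\left(6,2 \right)} \right)} + 7} \right)} = \left(\frac{3 + \sqrt{\left(24 - -5\right) + 7}}{6 \left(\left(24 - -5\right) + 7\right)}\right)^{2} = \left(\frac{3 + \sqrt{\left(24 + 5\right) + 7}}{6 \left(\left(24 + 5\right) + 7\right)}\right)^{2} = \left(\frac{3 + \sqrt{29 + 7}}{6 \left(29 + 7\right)}\right)^{2} = \left(\frac{3 + \sqrt{36}}{6 \cdot 36}\right)^{2} = \left(\frac{3 + 6}{6 \cdot 36}\right)^{2} = \left(\frac{1}{6} \cdot \frac{1}{36} \cdot 9\right)^{2} = \left(\frac{1}{24}\right)^{2} = \frac{1}{576}$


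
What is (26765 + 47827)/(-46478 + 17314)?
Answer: -18648/7291 ≈ -2.5577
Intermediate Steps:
(26765 + 47827)/(-46478 + 17314) = 74592/(-29164) = 74592*(-1/29164) = -18648/7291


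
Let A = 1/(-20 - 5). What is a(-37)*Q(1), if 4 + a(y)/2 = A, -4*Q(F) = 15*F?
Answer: 303/10 ≈ 30.300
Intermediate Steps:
Q(F) = -15*F/4
A = -1/25 (A = 1/(-25) = -1/25 ≈ -0.040000)
a(y) = -202/25 (a(y) = -8 + 2*(-1/25) = -8 - 2/25 = -202/25)
a(-37)*Q(1) = -(-303)/10 = -202/25*(-15/4) = 303/10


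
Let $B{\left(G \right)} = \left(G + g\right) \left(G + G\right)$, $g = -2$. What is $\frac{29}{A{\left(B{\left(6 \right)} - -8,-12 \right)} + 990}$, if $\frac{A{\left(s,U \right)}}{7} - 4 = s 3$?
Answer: $\frac{29}{2194} \approx 0.013218$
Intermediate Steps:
$B{\left(G \right)} = 2 G \left(-2 + G\right)$ ($B{\left(G \right)} = \left(G - 2\right) \left(G + G\right) = \left(-2 + G\right) 2 G = 2 G \left(-2 + G\right)$)
$A{\left(s,U \right)} = 28 + 21 s$ ($A{\left(s,U \right)} = 28 + 7 s 3 = 28 + 7 \cdot 3 s = 28 + 21 s$)
$\frac{29}{A{\left(B{\left(6 \right)} - -8,-12 \right)} + 990} = \frac{29}{\left(28 + 21 \left(2 \cdot 6 \left(-2 + 6\right) - -8\right)\right) + 990} = \frac{29}{\left(28 + 21 \left(2 \cdot 6 \cdot 4 + 8\right)\right) + 990} = \frac{29}{\left(28 + 21 \left(48 + 8\right)\right) + 990} = \frac{29}{\left(28 + 21 \cdot 56\right) + 990} = \frac{29}{\left(28 + 1176\right) + 990} = \frac{29}{1204 + 990} = \frac{29}{2194}$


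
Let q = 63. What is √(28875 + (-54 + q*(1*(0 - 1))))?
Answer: √28758 ≈ 169.58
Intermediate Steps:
√(28875 + (-54 + q*(1*(0 - 1)))) = √(28875 + (-54 + 63*(1*(0 - 1)))) = √(28875 + (-54 + 63*(1*(-1)))) = √(28875 + (-54 + 63*(-1))) = √(28875 + (-54 - 63)) = √(28875 - 117) = √28758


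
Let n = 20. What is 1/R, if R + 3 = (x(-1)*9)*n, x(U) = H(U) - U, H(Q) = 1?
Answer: 1/357 ≈ 0.0028011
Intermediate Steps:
x(U) = 1 - U
R = 357 (R = -3 + ((1 - 1*(-1))*9)*20 = -3 + ((1 + 1)*9)*20 = -3 + (2*9)*20 = -3 + 18*20 = -3 + 360 = 357)
1/R = 1/357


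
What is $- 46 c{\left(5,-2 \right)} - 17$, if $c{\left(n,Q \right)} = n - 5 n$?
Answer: $903$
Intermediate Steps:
$c{\left(n,Q \right)} = - 4 n$
$- 46 c{\left(5,-2 \right)} - 17 = - 46 \left(\left(-4\right) 5\right) - 17 = \left(-46\right) \left(-20\right) - 17 = 920 - 17 = 903$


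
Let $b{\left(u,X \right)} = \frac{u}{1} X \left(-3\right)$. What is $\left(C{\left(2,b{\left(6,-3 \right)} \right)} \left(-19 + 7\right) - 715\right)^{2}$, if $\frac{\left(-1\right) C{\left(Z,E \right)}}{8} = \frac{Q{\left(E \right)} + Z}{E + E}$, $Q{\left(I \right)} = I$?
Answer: $\frac{35844169}{81} \approx 4.4252 \cdot 10^{5}$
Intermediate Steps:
$b{\left(u,X \right)} = - 3 X u$ ($b{\left(u,X \right)} = u 1 X \left(-3\right) = u X \left(-3\right) = X u \left(-3\right) = - 3 X u$)
$C{\left(Z,E \right)} = - \frac{4 \left(E + Z\right)}{E}$ ($C{\left(Z,E \right)} = - 8 \frac{E + Z}{E + E} = - 8 \frac{E + Z}{2 E} = - \frac{4 \left(E + Z\right)}{E}$)
$\left(C{\left(2,b{\left(6,-3 \right)} \right)} \left(-19 + 7\right) - 715\right)^{2} = \left(\left(-4 - \frac{8}{\left(-3\right) \left(-3\right) 6}\right) \left(-19 + 7\right) - 715\right)^{2} = \left(\left(-4 - \frac{8}{54}\right) \left(-12\right) - 715\right)^{2} = \left(\left(-4 - 8 \cdot \frac{1}{54}\right) \left(-12\right) - 715\right)^{2} = \left(\left(-4 - \frac{4}{27}\right) \left(-12\right) - 715\right)^{2} = \left(\left(- \frac{112}{27}\right) \left(-12\right) - 715\right)^{2} = \left(\frac{448}{9} - 715\right)^{2} = \left(- \frac{5987}{9}\right)^{2} = \frac{35844169}{81}$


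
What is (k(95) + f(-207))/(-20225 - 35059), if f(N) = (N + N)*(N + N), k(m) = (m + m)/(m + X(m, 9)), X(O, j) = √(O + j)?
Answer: -764520883/246594282 + 95*√26/123297141 ≈ -3.1003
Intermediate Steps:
k(m) = 2*m/(m + √(9 + m)) (k(m) = (m + m)/(m + √(m + 9)) = (2*m)/(m + √(9 + m)) = 2*m/(m + √(9 + m)))
f(N) = 4*N² (f(N) = (2*N)*(2*N) = 4*N²)
(k(95) + f(-207))/(-20225 - 35059) = (2*95/(95 + √(9 + 95)) + 4*(-207)²)/(-20225 - 35059) = (2*95/(95 + √104) + 4*42849)/(-55284) = (2*95/(95 + 2*√26) + 171396)*(-1/55284) = (190/(95 + 2*√26) + 171396)*(-1/55284) = (171396 + 190/(95 + 2*√26))*(-1/55284) = -14283/4607 - 95/(27642*(95 + 2*√26))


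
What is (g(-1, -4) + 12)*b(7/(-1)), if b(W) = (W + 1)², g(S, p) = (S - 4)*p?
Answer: 1152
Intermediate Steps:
g(S, p) = p*(-4 + S) (g(S, p) = (-4 + S)*p = p*(-4 + S))
b(W) = (1 + W)²
(g(-1, -4) + 12)*b(7/(-1)) = (-4*(-4 - 1) + 12)*(1 + 7/(-1))² = (-4*(-5) + 12)*(1 + 7*(-1))² = (20 + 12)*(1 - 7)² = 32*(-6)² = 32*36 = 1152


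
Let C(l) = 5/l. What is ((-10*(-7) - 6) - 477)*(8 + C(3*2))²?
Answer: -1160117/36 ≈ -32225.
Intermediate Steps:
((-10*(-7) - 6) - 477)*(8 + C(3*2))² = ((-10*(-7) - 6) - 477)*(8 + 5/((3*2)))² = ((70 - 6) - 477)*(8 + 5/6)² = (64 - 477)*(8 + 5*(⅙))² = -413*(8 + ⅚)² = -413*(53/6)² = -413*2809/36 = -1160117/36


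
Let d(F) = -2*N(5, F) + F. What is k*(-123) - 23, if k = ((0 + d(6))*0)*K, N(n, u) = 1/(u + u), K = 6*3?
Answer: -23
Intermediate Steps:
K = 18
N(n, u) = 1/(2*u)
d(F) = F - 1/F (d(F) = -1/F + F = F - 1/F)
k = 0 (k = ((0 + (6 - 1/6))*0)*18 = ((0 + (6 - 1*⅙))*0)*18 = ((0 + (6 - ⅙))*0)*18 = ((0 + 35/6)*0)*18 = ((35/6)*0)*18 = 0*18 = 0)
k*(-123) - 23 = 0*(-123) - 23 = 0 - 23 = -23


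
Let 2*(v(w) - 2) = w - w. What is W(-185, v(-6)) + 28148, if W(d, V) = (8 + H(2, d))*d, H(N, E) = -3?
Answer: 27223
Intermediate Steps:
v(w) = 2 (v(w) = 2 + (w - w)/2 = 2 + (1/2)*0 = 2 + 0 = 2)
W(d, V) = 5*d (W(d, V) = (8 - 3)*d = 5*d)
W(-185, v(-6)) + 28148 = 5*(-185) + 28148 = -925 + 28148 = 27223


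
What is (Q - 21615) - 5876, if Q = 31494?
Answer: 4003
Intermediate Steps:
(Q - 21615) - 5876 = (31494 - 21615) - 5876 = 9879 - 5876 = 4003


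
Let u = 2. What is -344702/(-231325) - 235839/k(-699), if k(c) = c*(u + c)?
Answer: 37794797277/37567411325 ≈ 1.0061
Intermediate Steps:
k(c) = c*(2 + c)
-344702/(-231325) - 235839/k(-699) = -344702/(-231325) - 235839*(-1/(699*(2 - 699))) = -344702*(-1/231325) - 235839/((-699*(-697))) = 344702/231325 - 235839/487203 = 344702/231325 - 235839*1/487203 = 344702/231325 - 78613/162401 = 37794797277/37567411325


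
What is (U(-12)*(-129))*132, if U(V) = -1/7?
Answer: 17028/7 ≈ 2432.6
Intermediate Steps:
U(V) = -⅐ (U(V) = -1*⅐ = -⅐)
(U(-12)*(-129))*132 = -⅐*(-129)*132 = (129/7)*132 = 17028/7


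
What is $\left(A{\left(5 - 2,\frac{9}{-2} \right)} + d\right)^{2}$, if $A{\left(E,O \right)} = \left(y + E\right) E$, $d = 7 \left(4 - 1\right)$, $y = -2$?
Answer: $576$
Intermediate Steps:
$d = 21$ ($d = 7 \cdot 3 = 21$)
$A{\left(E,O \right)} = E \left(-2 + E\right)$ ($A{\left(E,O \right)} = \left(-2 + E\right) E = E \left(-2 + E\right)$)
$\left(A{\left(5 - 2,\frac{9}{-2} \right)} + d\right)^{2} = \left(\left(5 - 2\right) \left(-2 + \left(5 - 2\right)\right) + 21\right)^{2} = \left(3 \left(-2 + 3\right) + 21\right)^{2} = \left(3 \cdot 1 + 21\right)^{2} = \left(3 + 21\right)^{2} = 24^{2} = 576$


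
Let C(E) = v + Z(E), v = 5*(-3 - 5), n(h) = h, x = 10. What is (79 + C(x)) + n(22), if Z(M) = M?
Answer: 71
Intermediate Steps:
v = -40 (v = 5*(-8) = -40)
C(E) = -40 + E
(79 + C(x)) + n(22) = (79 + (-40 + 10)) + 22 = (79 - 30) + 22 = 49 + 22 = 71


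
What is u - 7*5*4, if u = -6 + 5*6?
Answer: -116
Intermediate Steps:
u = 24 (u = -6 + 30 = 24)
u - 7*5*4 = 24 - 7*5*4 = 24 - 35*4 = 24 - 1*140 = 24 - 140 = -116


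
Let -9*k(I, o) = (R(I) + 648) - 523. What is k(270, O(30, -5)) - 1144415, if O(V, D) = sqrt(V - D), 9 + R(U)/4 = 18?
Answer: -10299896/9 ≈ -1.1444e+6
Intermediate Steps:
R(U) = 36 (R(U) = -36 + 4*18 = -36 + 72 = 36)
k(I, o) = -161/9 (k(I, o) = -((36 + 648) - 523)/9 = -(684 - 523)/9 = -1/9*161 = -161/9)
k(270, O(30, -5)) - 1144415 = -161/9 - 1144415 = -10299896/9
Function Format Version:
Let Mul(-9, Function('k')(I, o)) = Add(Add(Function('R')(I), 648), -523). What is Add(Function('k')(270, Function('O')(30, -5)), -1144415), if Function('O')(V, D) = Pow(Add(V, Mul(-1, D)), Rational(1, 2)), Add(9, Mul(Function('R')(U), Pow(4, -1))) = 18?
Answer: Rational(-10299896, 9) ≈ -1.1444e+6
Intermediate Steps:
Function('R')(U) = 36 (Function('R')(U) = Add(-36, Mul(4, 18)) = Add(-36, 72) = 36)
Function('k')(I, o) = Rational(-161, 9) (Function('k')(I, o) = Mul(Rational(-1, 9), Add(Add(36, 648), -523)) = Mul(Rational(-1, 9), Add(684, -523)) = Mul(Rational(-1, 9), 161) = Rational(-161, 9))
Add(Function('k')(270, Function('O')(30, -5)), -1144415) = Add(Rational(-161, 9), -1144415) = Rational(-10299896, 9)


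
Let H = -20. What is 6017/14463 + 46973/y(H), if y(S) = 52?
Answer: 679683383/752076 ≈ 903.74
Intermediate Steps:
6017/14463 + 46973/y(H) = 6017/14463 + 46973/52 = 679683383/752076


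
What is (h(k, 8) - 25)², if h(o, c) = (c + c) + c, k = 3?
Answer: 1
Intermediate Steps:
h(o, c) = 3*c (h(o, c) = 2*c + c = 3*c)
(h(k, 8) - 25)² = (3*8 - 25)² = (24 - 25)² = (-1)² = 1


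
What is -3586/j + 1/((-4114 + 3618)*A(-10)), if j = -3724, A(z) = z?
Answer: 4447571/4617760 ≈ 0.96314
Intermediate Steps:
-3586/j + 1/((-4114 + 3618)*A(-10)) = -3586/(-3724) + 1/((-4114 + 3618)*(-10)) = -3586*(-1/3724) - ⅒/(-496) = 1793/1862 - 1/496*(-⅒) = 1793/1862 + 1/4960 = 4447571/4617760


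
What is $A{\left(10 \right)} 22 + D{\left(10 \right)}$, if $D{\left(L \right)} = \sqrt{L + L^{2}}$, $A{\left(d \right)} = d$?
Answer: $220 + \sqrt{110} \approx 230.49$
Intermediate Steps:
$A{\left(10 \right)} 22 + D{\left(10 \right)} = 10 \cdot 22 + \sqrt{10 \left(1 + 10\right)} = 220 + \sqrt{10 \cdot 11} = 220 + \sqrt{110}$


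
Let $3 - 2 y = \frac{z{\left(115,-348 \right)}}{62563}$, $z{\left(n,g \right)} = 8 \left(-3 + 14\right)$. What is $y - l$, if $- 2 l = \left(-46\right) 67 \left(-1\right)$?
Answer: $\frac{193006767}{125126} \approx 1542.5$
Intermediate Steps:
$l = -1541$ ($l = - \frac{\left(-46\right) 67 \left(-1\right)}{2} = - \frac{\left(-3082\right) \left(-1\right)}{2} = \left(- \frac{1}{2}\right) 3082 = -1541$)
$z{\left(n,g \right)} = 88$ ($z{\left(n,g \right)} = 8 \cdot 11 = 88$)
$y = \frac{187601}{125126}$ ($y = \frac{3}{2} - \frac{88 \cdot \frac{1}{62563}}{2} = \frac{3}{2} - \frac{44}{62563} = \frac{187601}{125126} \approx 1.4993$)
$y - l = \frac{187601}{125126} - -1541 = \frac{187601}{125126} + 1541 = \frac{193006767}{125126}$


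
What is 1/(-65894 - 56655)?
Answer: -1/122549 ≈ -8.1600e-6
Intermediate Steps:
1/(-65894 - 56655) = 1/(-122549) = -1/122549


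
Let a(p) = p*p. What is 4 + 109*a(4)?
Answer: 1748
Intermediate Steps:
a(p) = p**2
4 + 109*a(4) = 4 + 109*4**2 = 4 + 109*16 = 4 + 1744 = 1748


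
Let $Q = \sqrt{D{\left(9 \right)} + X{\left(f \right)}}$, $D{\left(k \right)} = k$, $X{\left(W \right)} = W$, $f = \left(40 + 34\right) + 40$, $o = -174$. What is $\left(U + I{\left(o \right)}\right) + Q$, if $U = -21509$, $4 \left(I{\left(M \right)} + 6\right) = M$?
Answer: $- \frac{43117}{2} + \sqrt{123} \approx -21547.0$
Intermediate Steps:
$I{\left(M \right)} = -6 + \frac{M}{4}$
$f = 114$ ($f = 74 + 40 = 114$)
$Q = \sqrt{123}$ ($Q = \sqrt{9 + 114} = \sqrt{123} \approx 11.091$)
$\left(U + I{\left(o \right)}\right) + Q = \left(-21509 + \left(-6 + \frac{1}{4} \left(-174\right)\right)\right) + \sqrt{123} = \left(-21509 - \frac{99}{2}\right) + \sqrt{123} = - \frac{43117}{2} + \sqrt{123}$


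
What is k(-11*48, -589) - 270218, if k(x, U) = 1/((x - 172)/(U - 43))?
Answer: -47287992/175 ≈ -2.7022e+5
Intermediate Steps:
k(x, U) = (-43 + U)/(-172 + x) (k(x, U) = 1/((-172 + x)/(-43 + U)) = (-43 + U)/(-172 + x))
k(-11*48, -589) - 270218 = (-43 - 589)/(-172 - 11*48) - 270218 = -632/(-172 - 528) - 270218 = -632/(-700) - 270218 = -1/700*(-632) - 270218 = 158/175 - 270218 = -47287992/175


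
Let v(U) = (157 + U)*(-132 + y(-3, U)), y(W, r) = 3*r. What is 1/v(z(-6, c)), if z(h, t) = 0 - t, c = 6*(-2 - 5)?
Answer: -1/1194 ≈ -0.00083752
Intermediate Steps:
c = -42 (c = 6*(-7) = -42)
z(h, t) = -t
v(U) = (-132 + 3*U)*(157 + U) (v(U) = (157 + U)*(-132 + 3*U) = (-132 + 3*U)*(157 + U))
1/v(z(-6, c)) = 1/(-20724 + 3*(-1*(-42))² + 339*(-1*(-42))) = 1/(-20724 + 3*42² + 339*42) = 1/(-20724 + 3*1764 + 14238) = 1/(-20724 + 5292 + 14238) = 1/(-1194) = -1/1194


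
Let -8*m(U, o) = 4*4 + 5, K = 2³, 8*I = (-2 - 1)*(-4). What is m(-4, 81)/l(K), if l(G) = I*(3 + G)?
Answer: -7/44 ≈ -0.15909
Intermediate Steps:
I = 3/2 (I = ((-2 - 1)*(-4))/8 = (-3*(-4))/8 = (⅛)*12 = 3/2 ≈ 1.5000)
K = 8
m(U, o) = -21/8 (m(U, o) = -(4*4 + 5)/8 = -(16 + 5)/8 = -⅛*21 = -21/8)
l(G) = 9/2 + 3*G/2 (l(G) = 3*(3 + G)/2 = 9/2 + 3*G/2)
m(-4, 81)/l(K) = -21/(8*(9/2 + (3/2)*8)) = -21/(8*(9/2 + 12)) = -21/(8*33/2) = -21/8*2/33 = -7/44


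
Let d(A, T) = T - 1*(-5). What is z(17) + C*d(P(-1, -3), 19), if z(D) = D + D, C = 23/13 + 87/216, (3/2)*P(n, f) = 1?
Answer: 3359/39 ≈ 86.128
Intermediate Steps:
P(n, f) = 2/3 (P(n, f) = (2/3)*1 = 2/3)
d(A, T) = 5 + T (d(A, T) = T + 5 = 5 + T)
C = 2033/936 (C = 23*(1/13) + 87*(1/216) = 23/13 + 29/72 = 2033/936 ≈ 2.1720)
z(D) = 2*D
z(17) + C*d(P(-1, -3), 19) = 2*17 + 2033*(5 + 19)/936 = 34 + (2033/936)*24 = 34 + 2033/39 = 3359/39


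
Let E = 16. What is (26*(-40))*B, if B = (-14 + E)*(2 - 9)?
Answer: 14560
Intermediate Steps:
B = -14 (B = (-14 + 16)*(2 - 9) = 2*(-7) = -14)
(26*(-40))*B = (26*(-40))*(-14) = -1040*(-14) = 14560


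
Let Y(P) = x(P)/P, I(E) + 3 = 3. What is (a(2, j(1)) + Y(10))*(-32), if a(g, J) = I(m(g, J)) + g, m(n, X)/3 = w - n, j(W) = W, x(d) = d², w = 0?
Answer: -384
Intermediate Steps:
m(n, X) = -3*n (m(n, X) = 3*(0 - n) = 3*(-n) = -3*n)
I(E) = 0 (I(E) = -3 + 3 = 0)
Y(P) = P (Y(P) = P²/P = P)
a(g, J) = g (a(g, J) = 0 + g = g)
(a(2, j(1)) + Y(10))*(-32) = (2 + 10)*(-32) = 12*(-32) = -384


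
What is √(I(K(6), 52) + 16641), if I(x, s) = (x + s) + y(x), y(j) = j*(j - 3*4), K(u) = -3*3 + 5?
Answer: √16753 ≈ 129.43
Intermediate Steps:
K(u) = -4 (K(u) = -9 + 5 = -4)
y(j) = j*(-12 + j) (y(j) = j*(j - 12) = j*(-12 + j))
I(x, s) = s + x + x*(-12 + x) (I(x, s) = (x + s) + x*(-12 + x) = (s + x) + x*(-12 + x) = s + x + x*(-12 + x))
√(I(K(6), 52) + 16641) = √((52 - 4 - 4*(-12 - 4)) + 16641) = √((52 - 4 - 4*(-16)) + 16641) = √((52 - 4 + 64) + 16641) = √(112 + 16641) = √16753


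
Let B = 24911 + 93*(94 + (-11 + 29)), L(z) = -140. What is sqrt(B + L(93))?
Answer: sqrt(35187) ≈ 187.58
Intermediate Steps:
B = 35327 (B = 24911 + 93*(94 + 18) = 24911 + 93*112 = 24911 + 10416 = 35327)
sqrt(B + L(93)) = sqrt(35327 - 140) = sqrt(35187)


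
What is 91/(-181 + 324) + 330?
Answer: 3637/11 ≈ 330.64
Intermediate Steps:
91/(-181 + 324) + 330 = 91/143 + 330 = (1/143)*91 + 330 = 7/11 + 330 = 3637/11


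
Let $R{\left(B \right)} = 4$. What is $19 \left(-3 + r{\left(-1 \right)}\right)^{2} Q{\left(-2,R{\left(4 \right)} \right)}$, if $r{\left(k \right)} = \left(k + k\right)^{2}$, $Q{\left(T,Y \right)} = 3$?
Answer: $57$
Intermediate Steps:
$r{\left(k \right)} = 4 k^{2}$ ($r{\left(k \right)} = \left(2 k\right)^{2} = 4 k^{2}$)
$19 \left(-3 + r{\left(-1 \right)}\right)^{2} Q{\left(-2,R{\left(4 \right)} \right)} = 19 \left(-3 + 4 \left(-1\right)^{2}\right)^{2} \cdot 3 = 19 \left(-3 + 4 \cdot 1\right)^{2} \cdot 3 = 19 \left(-3 + 4\right)^{2} \cdot 3 = 19 \cdot 1^{2} \cdot 3 = 19 \cdot 1 \cdot 3 = 19 \cdot 3 = 57$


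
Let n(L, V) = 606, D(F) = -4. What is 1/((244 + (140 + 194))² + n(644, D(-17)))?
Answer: 1/334690 ≈ 2.9878e-6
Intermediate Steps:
1/((244 + (140 + 194))² + n(644, D(-17))) = 1/((244 + (140 + 194))² + 606) = 1/((244 + 334)² + 606) = 1/(578² + 606) = 1/(334084 + 606) = 1/334690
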